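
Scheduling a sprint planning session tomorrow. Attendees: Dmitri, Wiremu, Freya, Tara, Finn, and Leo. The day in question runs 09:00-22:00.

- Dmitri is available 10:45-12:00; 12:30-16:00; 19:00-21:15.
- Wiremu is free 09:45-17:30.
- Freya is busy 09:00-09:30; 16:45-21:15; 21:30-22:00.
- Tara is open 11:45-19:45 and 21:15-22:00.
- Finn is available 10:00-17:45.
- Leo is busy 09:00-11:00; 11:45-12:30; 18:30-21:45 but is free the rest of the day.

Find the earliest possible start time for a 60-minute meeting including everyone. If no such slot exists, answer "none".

12:30

Dmitri free: 10:45-12:00, 12:30-16:00, 19:00-21:15.
Wiremu free: 09:45-17:30.
Freya free: 09:30-16:45, 21:15-21:30 (invert busy blocks within the working day).
Tara free: 11:45-19:45, 21:15-22:00.
Finn free: 10:00-17:45.
Leo free: 11:00-11:45, 12:30-18:30, 21:45-22:00 (invert busy blocks within the working day).
Dmitri ∩ Wiremu: 10:45-12:00, 12:30-16:00.
Dmitri ∩ Wiremu ∩ Freya: 10:45-12:00, 12:30-16:00.
Dmitri ∩ Wiremu ∩ Freya ∩ Tara: 11:45-12:00, 12:30-16:00.
Dmitri ∩ Wiremu ∩ Freya ∩ Tara ∩ Finn: 11:45-12:00, 12:30-16:00.
Dmitri ∩ Wiremu ∩ Freya ∩ Tara ∩ Finn ∩ Leo: 12:30-16:00.
Those are the intersection windows.
The first common window of at least 60 minutes is 12:30-16:00, so the earliest start is 12:30.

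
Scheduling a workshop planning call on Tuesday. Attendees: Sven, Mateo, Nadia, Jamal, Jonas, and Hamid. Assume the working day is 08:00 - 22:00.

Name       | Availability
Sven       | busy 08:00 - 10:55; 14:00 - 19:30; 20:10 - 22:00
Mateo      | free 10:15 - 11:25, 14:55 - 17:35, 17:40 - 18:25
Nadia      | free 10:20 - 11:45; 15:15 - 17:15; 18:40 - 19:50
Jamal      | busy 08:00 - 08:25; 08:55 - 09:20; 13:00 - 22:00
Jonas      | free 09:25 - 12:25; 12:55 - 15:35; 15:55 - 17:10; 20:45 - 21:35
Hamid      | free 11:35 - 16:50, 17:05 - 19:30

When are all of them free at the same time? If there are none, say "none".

Sven free: 10:55-14:00, 19:30-20:10 (invert busy blocks within the working day).
Mateo free: 10:15-11:25, 14:55-17:35, 17:40-18:25.
Nadia free: 10:20-11:45, 15:15-17:15, 18:40-19:50.
Jamal free: 08:25-08:55, 09:20-13:00 (invert busy blocks within the working day).
Jonas free: 09:25-12:25, 12:55-15:35, 15:55-17:10, 20:45-21:35.
Hamid free: 11:35-16:50, 17:05-19:30.
Sven ∩ Mateo: 10:55-11:25.
Sven ∩ Mateo ∩ Nadia: 10:55-11:25.
Sven ∩ Mateo ∩ Nadia ∩ Jamal: 10:55-11:25.
Sven ∩ Mateo ∩ Nadia ∩ Jamal ∩ Jonas: 10:55-11:25.
Sven ∩ Mateo ∩ Nadia ∩ Jamal ∩ Jonas ∩ Hamid: ∅.
There is no time when everyone is free.

none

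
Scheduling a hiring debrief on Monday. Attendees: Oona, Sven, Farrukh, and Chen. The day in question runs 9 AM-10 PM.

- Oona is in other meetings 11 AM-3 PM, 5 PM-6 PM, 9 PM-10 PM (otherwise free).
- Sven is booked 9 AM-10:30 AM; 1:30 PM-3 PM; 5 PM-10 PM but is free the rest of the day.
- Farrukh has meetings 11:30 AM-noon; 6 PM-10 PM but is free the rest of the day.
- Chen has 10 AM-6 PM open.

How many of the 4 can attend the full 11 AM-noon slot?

2

Oona free: 09:00-11:00, 15:00-17:00, 18:00-21:00 (invert busy blocks within the working day).
Sven free: 10:30-13:30, 15:00-17:00 (invert busy blocks within the working day).
Farrukh free: 09:00-11:30, 12:00-18:00 (invert busy blocks within the working day).
Chen free: 10:00-18:00.
Sven and Chen can make the full 11:00-12:00 slot — that's 2.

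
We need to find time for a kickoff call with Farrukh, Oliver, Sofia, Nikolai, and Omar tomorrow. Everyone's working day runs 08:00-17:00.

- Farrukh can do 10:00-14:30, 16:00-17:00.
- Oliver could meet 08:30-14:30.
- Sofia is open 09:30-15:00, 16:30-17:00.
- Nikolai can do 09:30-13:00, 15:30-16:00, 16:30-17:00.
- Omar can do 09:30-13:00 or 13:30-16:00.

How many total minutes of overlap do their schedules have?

Farrukh ∩ Oliver: 10:00-14:30.
Farrukh ∩ Oliver ∩ Sofia: 10:00-14:30.
Farrukh ∩ Oliver ∩ Sofia ∩ Nikolai: 10:00-13:00.
Farrukh ∩ Oliver ∩ Sofia ∩ Nikolai ∩ Omar: 10:00-13:00.
That's a single block of 180 minutes.

180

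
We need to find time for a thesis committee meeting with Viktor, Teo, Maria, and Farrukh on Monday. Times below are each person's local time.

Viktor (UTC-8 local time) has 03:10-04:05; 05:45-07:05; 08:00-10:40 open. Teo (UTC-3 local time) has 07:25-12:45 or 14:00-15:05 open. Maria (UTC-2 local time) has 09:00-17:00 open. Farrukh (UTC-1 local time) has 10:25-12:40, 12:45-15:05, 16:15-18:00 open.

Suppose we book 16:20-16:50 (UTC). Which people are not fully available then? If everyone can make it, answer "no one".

Viktor in UTC: 11:10-12:05, 13:45-15:05, 16:00-18:40 (add 8h to convert from UTC-8).
Teo in UTC: 10:25-15:45, 17:00-18:05 (add 3h to convert from UTC-3).
Maria in UTC: 11:00-19:00 (add 2h to convert from UTC-2).
Farrukh in UTC: 11:25-13:40, 13:45-16:05, 17:15-19:00 (add 1h to convert from UTC-1).
Viktor: free for 16:20-16:50. Teo: not fully free for 16:20-16:50. Maria: free for 16:20-16:50. Farrukh: not fully free for 16:20-16:50.

Farrukh, Teo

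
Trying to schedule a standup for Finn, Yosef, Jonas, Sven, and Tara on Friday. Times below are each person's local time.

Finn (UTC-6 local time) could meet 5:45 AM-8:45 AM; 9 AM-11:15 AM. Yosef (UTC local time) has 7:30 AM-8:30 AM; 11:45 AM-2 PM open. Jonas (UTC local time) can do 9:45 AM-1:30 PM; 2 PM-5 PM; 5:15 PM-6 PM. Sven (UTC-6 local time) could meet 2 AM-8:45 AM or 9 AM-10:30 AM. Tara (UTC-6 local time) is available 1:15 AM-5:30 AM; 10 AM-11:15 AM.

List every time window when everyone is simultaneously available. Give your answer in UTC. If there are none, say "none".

none

Finn in UTC: 11:45-14:45, 15:00-17:15 (add 6h to convert from UTC-6).
Yosef in UTC: 07:30-08:30, 11:45-14:00.
Jonas in UTC: 09:45-13:30, 14:00-17:00, 17:15-18:00.
Sven in UTC: 08:00-14:45, 15:00-16:30 (add 6h to convert from UTC-6).
Tara in UTC: 07:15-11:30, 16:00-17:15 (add 6h to convert from UTC-6).
Finn ∩ Yosef: 11:45-14:00.
Finn ∩ Yosef ∩ Jonas: 11:45-13:30.
Finn ∩ Yosef ∩ Jonas ∩ Sven: 11:45-13:30.
Finn ∩ Yosef ∩ Jonas ∩ Sven ∩ Tara: ∅.
There is no time when everyone is free.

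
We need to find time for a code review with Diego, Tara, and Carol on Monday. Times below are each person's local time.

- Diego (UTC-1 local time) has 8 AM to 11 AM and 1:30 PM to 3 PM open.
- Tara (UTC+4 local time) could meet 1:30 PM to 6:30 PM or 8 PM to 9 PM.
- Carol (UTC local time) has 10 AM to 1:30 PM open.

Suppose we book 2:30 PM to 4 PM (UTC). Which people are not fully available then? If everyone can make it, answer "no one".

Diego in UTC: 09:00-12:00, 14:30-16:00 (add 1h to convert from UTC-1).
Tara in UTC: 09:30-14:30, 16:00-17:00 (subtract 4h to convert from UTC+4).
Carol in UTC: 10:00-13:30.
Diego: free for 14:30-16:00. Tara: not fully free for 14:30-16:00. Carol: not fully free for 14:30-16:00.

Carol, Tara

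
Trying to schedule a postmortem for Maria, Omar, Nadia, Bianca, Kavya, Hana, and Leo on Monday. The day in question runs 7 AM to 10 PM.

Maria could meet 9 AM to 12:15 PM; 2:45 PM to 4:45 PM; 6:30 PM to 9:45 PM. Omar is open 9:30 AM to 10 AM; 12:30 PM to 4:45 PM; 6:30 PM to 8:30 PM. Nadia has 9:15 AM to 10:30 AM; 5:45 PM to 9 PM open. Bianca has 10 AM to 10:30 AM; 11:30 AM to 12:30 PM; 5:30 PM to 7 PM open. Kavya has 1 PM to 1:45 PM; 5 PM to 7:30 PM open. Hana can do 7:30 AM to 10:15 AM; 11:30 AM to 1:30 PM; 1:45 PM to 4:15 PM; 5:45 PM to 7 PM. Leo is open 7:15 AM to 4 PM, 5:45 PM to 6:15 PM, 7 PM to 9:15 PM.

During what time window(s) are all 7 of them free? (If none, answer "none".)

none

Maria ∩ Omar: 09:30-10:00, 14:45-16:45, 18:30-20:30.
Maria ∩ Omar ∩ Nadia: 09:30-10:00, 18:30-20:30.
Maria ∩ Omar ∩ Nadia ∩ Bianca: 18:30-19:00.
Maria ∩ Omar ∩ Nadia ∩ Bianca ∩ Kavya: 18:30-19:00.
Maria ∩ Omar ∩ Nadia ∩ Bianca ∩ Kavya ∩ Hana: 18:30-19:00.
Maria ∩ Omar ∩ Nadia ∩ Bianca ∩ Kavya ∩ Hana ∩ Leo: ∅.
There is no time when everyone is free.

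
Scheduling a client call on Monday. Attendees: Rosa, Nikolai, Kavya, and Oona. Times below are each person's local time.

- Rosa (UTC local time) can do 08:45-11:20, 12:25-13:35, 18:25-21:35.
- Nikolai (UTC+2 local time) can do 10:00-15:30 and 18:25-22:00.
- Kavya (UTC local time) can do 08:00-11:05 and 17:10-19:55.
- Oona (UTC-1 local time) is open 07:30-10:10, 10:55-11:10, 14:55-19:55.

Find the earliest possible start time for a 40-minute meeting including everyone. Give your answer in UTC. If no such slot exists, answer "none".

08:45

Rosa in UTC: 08:45-11:20, 12:25-13:35, 18:25-21:35.
Nikolai in UTC: 08:00-13:30, 16:25-20:00 (subtract 2h to convert from UTC+2).
Kavya in UTC: 08:00-11:05, 17:10-19:55.
Oona in UTC: 08:30-11:10, 11:55-12:10, 15:55-20:55 (add 1h to convert from UTC-1).
Rosa ∩ Nikolai: 08:45-11:20, 12:25-13:30, 18:25-20:00.
Rosa ∩ Nikolai ∩ Kavya: 08:45-11:05, 18:25-19:55.
Rosa ∩ Nikolai ∩ Kavya ∩ Oona: 08:45-11:05, 18:25-19:55.
Those are the intersection windows.
The first common window of at least 40 minutes is 08:45-11:05, so the earliest start is 08:45.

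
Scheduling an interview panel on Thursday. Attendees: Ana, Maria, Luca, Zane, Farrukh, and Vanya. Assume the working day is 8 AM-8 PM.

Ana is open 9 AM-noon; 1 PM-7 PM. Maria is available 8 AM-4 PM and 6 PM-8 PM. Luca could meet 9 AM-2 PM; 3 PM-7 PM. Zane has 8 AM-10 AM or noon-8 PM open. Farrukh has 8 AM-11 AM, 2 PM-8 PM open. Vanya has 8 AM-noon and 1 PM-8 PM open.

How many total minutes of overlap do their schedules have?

Ana ∩ Maria: 09:00-12:00, 13:00-16:00, 18:00-19:00.
Ana ∩ Maria ∩ Luca: 09:00-12:00, 13:00-14:00, 15:00-16:00, 18:00-19:00.
Ana ∩ Maria ∩ Luca ∩ Zane: 09:00-10:00, 13:00-14:00, 15:00-16:00, 18:00-19:00.
Ana ∩ Maria ∩ Luca ∩ Zane ∩ Farrukh: 09:00-10:00, 15:00-16:00, 18:00-19:00.
Ana ∩ Maria ∩ Luca ∩ Zane ∩ Farrukh ∩ Vanya: 09:00-10:00, 15:00-16:00, 18:00-19:00.
Summing the common windows: 60 + 60 + 60 = 180 minutes.

180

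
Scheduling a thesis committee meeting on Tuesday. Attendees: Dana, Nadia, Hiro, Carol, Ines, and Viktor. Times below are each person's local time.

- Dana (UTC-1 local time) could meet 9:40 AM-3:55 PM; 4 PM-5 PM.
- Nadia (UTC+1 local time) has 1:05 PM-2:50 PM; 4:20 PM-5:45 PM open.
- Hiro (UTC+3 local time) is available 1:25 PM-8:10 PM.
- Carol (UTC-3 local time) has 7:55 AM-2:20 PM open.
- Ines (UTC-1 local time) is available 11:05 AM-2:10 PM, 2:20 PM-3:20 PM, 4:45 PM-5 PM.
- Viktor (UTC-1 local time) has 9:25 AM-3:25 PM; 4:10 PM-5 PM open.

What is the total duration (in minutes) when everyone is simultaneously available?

Dana in UTC: 10:40-16:55, 17:00-18:00 (add 1h to convert from UTC-1).
Nadia in UTC: 12:05-13:50, 15:20-16:45 (subtract 1h to convert from UTC+1).
Hiro in UTC: 10:25-17:10 (subtract 3h to convert from UTC+3).
Carol in UTC: 10:55-17:20 (add 3h to convert from UTC-3).
Ines in UTC: 12:05-15:10, 15:20-16:20, 17:45-18:00 (add 1h to convert from UTC-1).
Viktor in UTC: 10:25-16:25, 17:10-18:00 (add 1h to convert from UTC-1).
Dana ∩ Nadia: 12:05-13:50, 15:20-16:45.
Dana ∩ Nadia ∩ Hiro: 12:05-13:50, 15:20-16:45.
Dana ∩ Nadia ∩ Hiro ∩ Carol: 12:05-13:50, 15:20-16:45.
Dana ∩ Nadia ∩ Hiro ∩ Carol ∩ Ines: 12:05-13:50, 15:20-16:20.
Dana ∩ Nadia ∩ Hiro ∩ Carol ∩ Ines ∩ Viktor: 12:05-13:50, 15:20-16:20.
Summing the common windows: 105 + 60 = 165 minutes.

165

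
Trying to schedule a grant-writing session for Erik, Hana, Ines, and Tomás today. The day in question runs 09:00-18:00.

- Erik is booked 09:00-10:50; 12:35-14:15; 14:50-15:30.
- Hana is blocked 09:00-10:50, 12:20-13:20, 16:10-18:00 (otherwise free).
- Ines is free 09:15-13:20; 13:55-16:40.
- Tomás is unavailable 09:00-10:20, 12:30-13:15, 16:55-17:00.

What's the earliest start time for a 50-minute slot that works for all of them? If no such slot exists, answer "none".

10:50

Erik free: 10:50-12:35, 14:15-14:50, 15:30-18:00 (invert busy blocks within the working day).
Hana free: 10:50-12:20, 13:20-16:10 (invert busy blocks within the working day).
Ines free: 09:15-13:20, 13:55-16:40.
Tomás free: 10:20-12:30, 13:15-16:55, 17:00-18:00 (invert busy blocks within the working day).
Erik ∩ Hana: 10:50-12:20, 14:15-14:50, 15:30-16:10.
Erik ∩ Hana ∩ Ines: 10:50-12:20, 14:15-14:50, 15:30-16:10.
Erik ∩ Hana ∩ Ines ∩ Tomás: 10:50-12:20, 14:15-14:50, 15:30-16:10.
The first common window of at least 50 minutes is 10:50-12:20, so the earliest start is 10:50.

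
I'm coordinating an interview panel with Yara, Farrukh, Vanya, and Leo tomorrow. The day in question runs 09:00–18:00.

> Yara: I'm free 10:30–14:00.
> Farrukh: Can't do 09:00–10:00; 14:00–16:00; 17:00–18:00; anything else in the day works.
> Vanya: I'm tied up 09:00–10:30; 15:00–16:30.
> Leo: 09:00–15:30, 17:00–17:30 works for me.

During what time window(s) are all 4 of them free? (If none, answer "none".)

Yara free: 10:30-14:00.
Farrukh free: 10:00-14:00, 16:00-17:00 (invert busy blocks within the working day).
Vanya free: 10:30-15:00, 16:30-18:00 (invert busy blocks within the working day).
Leo free: 09:00-15:30, 17:00-17:30.
Yara ∩ Farrukh: 10:30-14:00.
Yara ∩ Farrukh ∩ Vanya: 10:30-14:00.
Yara ∩ Farrukh ∩ Vanya ∩ Leo: 10:30-14:00.
Those are the intersection windows.

10:30-14:00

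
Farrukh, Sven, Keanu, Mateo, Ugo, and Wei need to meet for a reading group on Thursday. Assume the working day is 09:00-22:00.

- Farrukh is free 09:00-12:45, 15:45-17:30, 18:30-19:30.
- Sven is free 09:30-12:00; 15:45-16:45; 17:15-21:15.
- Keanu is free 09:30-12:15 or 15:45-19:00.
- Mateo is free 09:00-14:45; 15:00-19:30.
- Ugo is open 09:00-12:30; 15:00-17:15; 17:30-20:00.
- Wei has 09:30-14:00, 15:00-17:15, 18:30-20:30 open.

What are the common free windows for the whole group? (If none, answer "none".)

Farrukh ∩ Sven: 09:30-12:00, 15:45-16:45, 17:15-17:30, 18:30-19:30.
Farrukh ∩ Sven ∩ Keanu: 09:30-12:00, 15:45-16:45, 17:15-17:30, 18:30-19:00.
Farrukh ∩ Sven ∩ Keanu ∩ Mateo: 09:30-12:00, 15:45-16:45, 17:15-17:30, 18:30-19:00.
Farrukh ∩ Sven ∩ Keanu ∩ Mateo ∩ Ugo: 09:30-12:00, 15:45-16:45, 18:30-19:00.
Farrukh ∩ Sven ∩ Keanu ∩ Mateo ∩ Ugo ∩ Wei: 09:30-12:00, 15:45-16:45, 18:30-19:00.

09:30-12:00, 15:45-16:45, 18:30-19:00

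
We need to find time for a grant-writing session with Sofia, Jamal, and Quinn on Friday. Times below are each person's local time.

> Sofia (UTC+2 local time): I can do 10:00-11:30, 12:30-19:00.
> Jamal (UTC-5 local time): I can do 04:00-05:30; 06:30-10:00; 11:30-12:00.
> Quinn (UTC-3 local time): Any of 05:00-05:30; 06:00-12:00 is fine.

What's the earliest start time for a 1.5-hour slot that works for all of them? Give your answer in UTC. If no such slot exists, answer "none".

11:30

Sofia in UTC: 08:00-09:30, 10:30-17:00 (subtract 2h to convert from UTC+2).
Jamal in UTC: 09:00-10:30, 11:30-15:00, 16:30-17:00 (add 5h to convert from UTC-5).
Quinn in UTC: 08:00-08:30, 09:00-15:00 (add 3h to convert from UTC-3).
Sofia ∩ Jamal: 09:00-09:30, 11:30-15:00, 16:30-17:00.
Sofia ∩ Jamal ∩ Quinn: 09:00-09:30, 11:30-15:00.
The first common window of at least 90 minutes is 11:30-15:00, so the earliest start is 11:30.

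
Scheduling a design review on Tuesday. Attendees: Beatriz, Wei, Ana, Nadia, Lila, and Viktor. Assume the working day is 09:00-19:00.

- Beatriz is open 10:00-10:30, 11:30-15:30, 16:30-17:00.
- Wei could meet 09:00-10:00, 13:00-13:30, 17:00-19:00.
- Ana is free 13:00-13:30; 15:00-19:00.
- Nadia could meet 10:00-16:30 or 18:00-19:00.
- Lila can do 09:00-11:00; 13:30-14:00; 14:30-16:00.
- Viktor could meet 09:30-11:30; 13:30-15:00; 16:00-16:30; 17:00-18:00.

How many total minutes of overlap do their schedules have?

Beatriz ∩ Wei: 13:00-13:30.
Beatriz ∩ Wei ∩ Ana: 13:00-13:30.
Beatriz ∩ Wei ∩ Ana ∩ Nadia: 13:00-13:30.
Beatriz ∩ Wei ∩ Ana ∩ Nadia ∩ Lila: ∅.
Beatriz ∩ Wei ∩ Ana ∩ Nadia ∩ Lila ∩ Viktor: ∅.
There is no time when everyone is free.
There is no common window, so the total is 0 minutes.

0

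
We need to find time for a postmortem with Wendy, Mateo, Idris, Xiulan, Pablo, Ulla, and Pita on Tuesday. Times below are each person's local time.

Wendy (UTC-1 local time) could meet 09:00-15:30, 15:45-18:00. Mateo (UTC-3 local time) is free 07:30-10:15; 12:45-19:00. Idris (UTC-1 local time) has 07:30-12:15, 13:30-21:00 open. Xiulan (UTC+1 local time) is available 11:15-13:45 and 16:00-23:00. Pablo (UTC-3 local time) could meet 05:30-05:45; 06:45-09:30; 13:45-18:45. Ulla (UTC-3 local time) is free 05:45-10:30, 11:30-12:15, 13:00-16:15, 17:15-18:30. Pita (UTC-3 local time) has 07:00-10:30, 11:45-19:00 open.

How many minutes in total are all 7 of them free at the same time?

255

Wendy in UTC: 10:00-16:30, 16:45-19:00 (add 1h to convert from UTC-1).
Mateo in UTC: 10:30-13:15, 15:45-22:00 (add 3h to convert from UTC-3).
Idris in UTC: 08:30-13:15, 14:30-22:00 (add 1h to convert from UTC-1).
Xiulan in UTC: 10:15-12:45, 15:00-22:00 (subtract 1h to convert from UTC+1).
Pablo in UTC: 08:30-08:45, 09:45-12:30, 16:45-21:45 (add 3h to convert from UTC-3).
Ulla in UTC: 08:45-13:30, 14:30-15:15, 16:00-19:15, 20:15-21:30 (add 3h to convert from UTC-3).
Pita in UTC: 10:00-13:30, 14:45-22:00 (add 3h to convert from UTC-3).
Wendy ∩ Mateo: 10:30-13:15, 15:45-16:30, 16:45-19:00.
Wendy ∩ Mateo ∩ Idris: 10:30-13:15, 15:45-16:30, 16:45-19:00.
Wendy ∩ Mateo ∩ Idris ∩ Xiulan: 10:30-12:45, 15:45-16:30, 16:45-19:00.
Wendy ∩ Mateo ∩ Idris ∩ Xiulan ∩ Pablo: 10:30-12:30, 16:45-19:00.
Wendy ∩ Mateo ∩ Idris ∩ Xiulan ∩ Pablo ∩ Ulla: 10:30-12:30, 16:45-19:00.
Wendy ∩ Mateo ∩ Idris ∩ Xiulan ∩ Pablo ∩ Ulla ∩ Pita: 10:30-12:30, 16:45-19:00.
Summing the common windows: 120 + 135 = 255 minutes.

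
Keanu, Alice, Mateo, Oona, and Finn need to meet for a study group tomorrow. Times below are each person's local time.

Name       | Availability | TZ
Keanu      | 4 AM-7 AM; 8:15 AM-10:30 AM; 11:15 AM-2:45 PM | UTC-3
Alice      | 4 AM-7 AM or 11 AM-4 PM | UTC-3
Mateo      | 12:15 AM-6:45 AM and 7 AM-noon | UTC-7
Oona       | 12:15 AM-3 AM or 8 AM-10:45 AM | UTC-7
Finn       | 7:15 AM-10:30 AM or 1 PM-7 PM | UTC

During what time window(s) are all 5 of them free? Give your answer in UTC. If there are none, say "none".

07:15-10:00, 15:00-17:45

Keanu in UTC: 07:00-10:00, 11:15-13:30, 14:15-17:45 (add 3h to convert from UTC-3).
Alice in UTC: 07:00-10:00, 14:00-19:00 (add 3h to convert from UTC-3).
Mateo in UTC: 07:15-13:45, 14:00-19:00 (add 7h to convert from UTC-7).
Oona in UTC: 07:15-10:00, 15:00-17:45 (add 7h to convert from UTC-7).
Finn in UTC: 07:15-10:30, 13:00-19:00.
Keanu ∩ Alice: 07:00-10:00, 14:15-17:45.
Keanu ∩ Alice ∩ Mateo: 07:15-10:00, 14:15-17:45.
Keanu ∩ Alice ∩ Mateo ∩ Oona: 07:15-10:00, 15:00-17:45.
Keanu ∩ Alice ∩ Mateo ∩ Oona ∩ Finn: 07:15-10:00, 15:00-17:45.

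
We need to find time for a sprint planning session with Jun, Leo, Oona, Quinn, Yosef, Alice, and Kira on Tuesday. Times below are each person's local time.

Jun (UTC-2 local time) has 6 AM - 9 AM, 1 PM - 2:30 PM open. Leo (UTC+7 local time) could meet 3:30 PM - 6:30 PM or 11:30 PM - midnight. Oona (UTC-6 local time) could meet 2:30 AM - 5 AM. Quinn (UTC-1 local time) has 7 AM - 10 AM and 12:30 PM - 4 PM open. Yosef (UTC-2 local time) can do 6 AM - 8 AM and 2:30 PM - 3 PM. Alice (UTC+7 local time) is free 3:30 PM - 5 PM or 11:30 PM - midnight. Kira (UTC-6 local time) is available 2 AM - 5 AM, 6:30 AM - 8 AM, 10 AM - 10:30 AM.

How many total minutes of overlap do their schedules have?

90

Jun in UTC: 08:00-11:00, 15:00-16:30 (add 2h to convert from UTC-2).
Leo in UTC: 08:30-11:30, 16:30-17:00 (subtract 7h to convert from UTC+7).
Oona in UTC: 08:30-11:00 (add 6h to convert from UTC-6).
Quinn in UTC: 08:00-11:00, 13:30-17:00 (add 1h to convert from UTC-1).
Yosef in UTC: 08:00-10:00, 16:30-17:00 (add 2h to convert from UTC-2).
Alice in UTC: 08:30-10:00, 16:30-17:00 (subtract 7h to convert from UTC+7).
Kira in UTC: 08:00-11:00, 12:30-14:00, 16:00-16:30 (add 6h to convert from UTC-6).
Jun ∩ Leo: 08:30-11:00.
Jun ∩ Leo ∩ Oona: 08:30-11:00.
Jun ∩ Leo ∩ Oona ∩ Quinn: 08:30-11:00.
Jun ∩ Leo ∩ Oona ∩ Quinn ∩ Yosef: 08:30-10:00.
Jun ∩ Leo ∩ Oona ∩ Quinn ∩ Yosef ∩ Alice: 08:30-10:00.
Jun ∩ Leo ∩ Oona ∩ Quinn ∩ Yosef ∩ Alice ∩ Kira: 08:30-10:00.
That's a single block of 90 minutes.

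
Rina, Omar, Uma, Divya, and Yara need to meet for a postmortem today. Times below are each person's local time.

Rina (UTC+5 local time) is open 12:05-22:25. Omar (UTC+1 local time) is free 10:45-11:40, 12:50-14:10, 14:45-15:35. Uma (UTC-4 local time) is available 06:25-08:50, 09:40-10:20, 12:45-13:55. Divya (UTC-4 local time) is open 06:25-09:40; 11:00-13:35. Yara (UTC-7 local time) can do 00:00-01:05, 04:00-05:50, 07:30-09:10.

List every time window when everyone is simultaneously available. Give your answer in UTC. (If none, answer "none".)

Rina in UTC: 07:05-17:25 (subtract 5h to convert from UTC+5).
Omar in UTC: 09:45-10:40, 11:50-13:10, 13:45-14:35 (subtract 1h to convert from UTC+1).
Uma in UTC: 10:25-12:50, 13:40-14:20, 16:45-17:55 (add 4h to convert from UTC-4).
Divya in UTC: 10:25-13:40, 15:00-17:35 (add 4h to convert from UTC-4).
Yara in UTC: 07:00-08:05, 11:00-12:50, 14:30-16:10 (add 7h to convert from UTC-7).
Rina ∩ Omar: 09:45-10:40, 11:50-13:10, 13:45-14:35.
Rina ∩ Omar ∩ Uma: 10:25-10:40, 11:50-12:50, 13:45-14:20.
Rina ∩ Omar ∩ Uma ∩ Divya: 10:25-10:40, 11:50-12:50.
Rina ∩ Omar ∩ Uma ∩ Divya ∩ Yara: 11:50-12:50.
So the common availability across everyone is 11:50-12:50.

11:50-12:50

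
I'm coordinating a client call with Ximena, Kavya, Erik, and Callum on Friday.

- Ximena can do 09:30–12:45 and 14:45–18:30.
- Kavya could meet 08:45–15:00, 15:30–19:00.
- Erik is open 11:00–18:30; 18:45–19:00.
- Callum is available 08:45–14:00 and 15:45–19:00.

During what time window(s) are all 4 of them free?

Ximena ∩ Kavya: 09:30-12:45, 14:45-15:00, 15:30-18:30.
Ximena ∩ Kavya ∩ Erik: 11:00-12:45, 14:45-15:00, 15:30-18:30.
Ximena ∩ Kavya ∩ Erik ∩ Callum: 11:00-12:45, 15:45-18:30.
So the common availability across everyone is 11:00-12:45, 15:45-18:30.

11:00-12:45, 15:45-18:30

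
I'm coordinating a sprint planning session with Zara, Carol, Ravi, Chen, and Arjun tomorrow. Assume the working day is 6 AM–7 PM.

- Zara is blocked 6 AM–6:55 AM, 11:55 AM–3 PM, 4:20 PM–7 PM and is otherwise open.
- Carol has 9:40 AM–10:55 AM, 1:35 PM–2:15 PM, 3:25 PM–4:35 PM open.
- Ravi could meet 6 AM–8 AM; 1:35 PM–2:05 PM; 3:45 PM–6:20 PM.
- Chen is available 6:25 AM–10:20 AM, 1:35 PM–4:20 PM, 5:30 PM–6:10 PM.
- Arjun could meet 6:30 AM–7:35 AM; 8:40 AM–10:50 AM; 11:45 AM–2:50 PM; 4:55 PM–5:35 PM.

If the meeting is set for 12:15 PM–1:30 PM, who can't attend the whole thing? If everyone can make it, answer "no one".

Carol, Chen, Ravi, Zara

Zara free: 06:55-11:55, 15:00-16:20 (invert busy blocks within the working day).
Carol free: 09:40-10:55, 13:35-14:15, 15:25-16:35.
Ravi free: 06:00-08:00, 13:35-14:05, 15:45-18:20.
Chen free: 06:25-10:20, 13:35-16:20, 17:30-18:10.
Arjun free: 06:30-07:35, 08:40-10:50, 11:45-14:50, 16:55-17:35.
Zara: not fully free for 12:15-13:30. Carol: not fully free for 12:15-13:30. Ravi: not fully free for 12:15-13:30. Chen: not fully free for 12:15-13:30. Arjun: free for 12:15-13:30.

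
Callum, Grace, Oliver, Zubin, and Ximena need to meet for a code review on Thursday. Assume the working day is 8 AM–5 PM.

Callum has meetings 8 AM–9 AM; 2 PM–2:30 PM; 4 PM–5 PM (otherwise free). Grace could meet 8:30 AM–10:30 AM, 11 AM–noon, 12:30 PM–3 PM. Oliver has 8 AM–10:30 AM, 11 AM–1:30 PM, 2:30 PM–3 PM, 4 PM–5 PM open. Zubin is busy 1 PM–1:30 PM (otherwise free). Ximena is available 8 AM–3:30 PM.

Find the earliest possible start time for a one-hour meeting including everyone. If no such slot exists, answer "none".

09:00

Callum free: 09:00-14:00, 14:30-16:00 (invert busy blocks within the working day).
Grace free: 08:30-10:30, 11:00-12:00, 12:30-15:00.
Oliver free: 08:00-10:30, 11:00-13:30, 14:30-15:00, 16:00-17:00.
Zubin free: 08:00-13:00, 13:30-17:00 (invert busy blocks within the working day).
Ximena free: 08:00-15:30.
Callum ∩ Grace: 09:00-10:30, 11:00-12:00, 12:30-14:00, 14:30-15:00.
Callum ∩ Grace ∩ Oliver: 09:00-10:30, 11:00-12:00, 12:30-13:30, 14:30-15:00.
Callum ∩ Grace ∩ Oliver ∩ Zubin: 09:00-10:30, 11:00-12:00, 12:30-13:00, 14:30-15:00.
Callum ∩ Grace ∩ Oliver ∩ Zubin ∩ Ximena: 09:00-10:30, 11:00-12:00, 12:30-13:00, 14:30-15:00.
The first common window of at least 60 minutes is 09:00-10:30, so the earliest start is 09:00.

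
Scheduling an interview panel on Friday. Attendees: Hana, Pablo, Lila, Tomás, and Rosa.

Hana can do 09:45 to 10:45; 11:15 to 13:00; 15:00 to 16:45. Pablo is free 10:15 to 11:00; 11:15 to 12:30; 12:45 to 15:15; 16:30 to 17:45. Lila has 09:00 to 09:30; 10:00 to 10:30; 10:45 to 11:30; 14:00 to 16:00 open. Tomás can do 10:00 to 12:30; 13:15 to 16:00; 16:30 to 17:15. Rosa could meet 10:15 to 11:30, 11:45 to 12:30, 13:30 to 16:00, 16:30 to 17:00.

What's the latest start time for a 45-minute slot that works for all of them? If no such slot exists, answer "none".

none

Hana ∩ Pablo: 10:15-10:45, 11:15-12:30, 12:45-13:00, 15:00-15:15, 16:30-16:45.
Hana ∩ Pablo ∩ Lila: 10:15-10:30, 11:15-11:30, 15:00-15:15.
Hana ∩ Pablo ∩ Lila ∩ Tomás: 10:15-10:30, 11:15-11:30, 15:00-15:15.
Hana ∩ Pablo ∩ Lila ∩ Tomás ∩ Rosa: 10:15-10:30, 11:15-11:30, 15:00-15:15.
Those are the intersection windows.
No common window is at least 45 minutes long.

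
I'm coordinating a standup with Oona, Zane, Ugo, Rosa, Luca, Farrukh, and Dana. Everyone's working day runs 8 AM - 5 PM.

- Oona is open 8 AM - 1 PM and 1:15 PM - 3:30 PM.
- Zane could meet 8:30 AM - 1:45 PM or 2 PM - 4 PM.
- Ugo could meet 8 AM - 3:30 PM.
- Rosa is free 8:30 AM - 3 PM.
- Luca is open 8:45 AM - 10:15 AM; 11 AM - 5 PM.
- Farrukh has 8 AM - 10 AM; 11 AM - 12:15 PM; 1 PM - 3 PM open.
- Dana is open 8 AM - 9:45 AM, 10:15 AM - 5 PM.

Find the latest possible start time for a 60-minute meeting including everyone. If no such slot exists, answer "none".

Oona ∩ Zane: 08:30-13:00, 13:15-13:45, 14:00-15:30.
Oona ∩ Zane ∩ Ugo: 08:30-13:00, 13:15-13:45, 14:00-15:30.
Oona ∩ Zane ∩ Ugo ∩ Rosa: 08:30-13:00, 13:15-13:45, 14:00-15:00.
Oona ∩ Zane ∩ Ugo ∩ Rosa ∩ Luca: 08:45-10:15, 11:00-13:00, 13:15-13:45, 14:00-15:00.
Oona ∩ Zane ∩ Ugo ∩ Rosa ∩ Luca ∩ Farrukh: 08:45-10:00, 11:00-12:15, 13:15-13:45, 14:00-15:00.
Oona ∩ Zane ∩ Ugo ∩ Rosa ∩ Luca ∩ Farrukh ∩ Dana: 08:45-09:45, 11:00-12:15, 13:15-13:45, 14:00-15:00.
The last common window of at least 60 minutes is 14:00-15:00; a 60-minute meeting can start as late as 14:00 and still end by 15:00.

14:00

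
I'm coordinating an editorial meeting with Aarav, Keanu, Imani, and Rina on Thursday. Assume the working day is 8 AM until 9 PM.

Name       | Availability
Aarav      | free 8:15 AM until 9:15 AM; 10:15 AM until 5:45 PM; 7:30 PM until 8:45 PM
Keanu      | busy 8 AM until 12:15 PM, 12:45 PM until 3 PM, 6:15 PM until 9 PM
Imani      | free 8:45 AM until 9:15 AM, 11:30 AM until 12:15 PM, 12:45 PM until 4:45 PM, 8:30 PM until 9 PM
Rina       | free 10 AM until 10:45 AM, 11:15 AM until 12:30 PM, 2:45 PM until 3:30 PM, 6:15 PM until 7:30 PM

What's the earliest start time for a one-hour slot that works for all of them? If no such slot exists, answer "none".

Aarav free: 08:15-09:15, 10:15-17:45, 19:30-20:45.
Keanu free: 12:15-12:45, 15:00-18:15 (invert busy blocks within the working day).
Imani free: 08:45-09:15, 11:30-12:15, 12:45-16:45, 20:30-21:00.
Rina free: 10:00-10:45, 11:15-12:30, 14:45-15:30, 18:15-19:30.
Aarav ∩ Keanu: 12:15-12:45, 15:00-17:45.
Aarav ∩ Keanu ∩ Imani: 15:00-16:45.
Aarav ∩ Keanu ∩ Imani ∩ Rina: 15:00-15:30.
Those are the intersection windows.
No common window is at least 60 minutes long.

none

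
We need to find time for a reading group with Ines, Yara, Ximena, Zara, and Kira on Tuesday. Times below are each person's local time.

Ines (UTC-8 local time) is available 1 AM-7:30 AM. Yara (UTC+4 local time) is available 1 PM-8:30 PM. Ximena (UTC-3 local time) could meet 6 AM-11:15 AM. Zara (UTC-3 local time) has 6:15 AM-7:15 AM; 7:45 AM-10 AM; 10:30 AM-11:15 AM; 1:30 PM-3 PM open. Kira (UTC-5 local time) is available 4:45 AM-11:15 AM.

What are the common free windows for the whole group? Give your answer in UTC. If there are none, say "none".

09:45-10:15, 10:45-13:00, 13:30-14:15

Ines in UTC: 09:00-15:30 (add 8h to convert from UTC-8).
Yara in UTC: 09:00-16:30 (subtract 4h to convert from UTC+4).
Ximena in UTC: 09:00-14:15 (add 3h to convert from UTC-3).
Zara in UTC: 09:15-10:15, 10:45-13:00, 13:30-14:15, 16:30-18:00 (add 3h to convert from UTC-3).
Kira in UTC: 09:45-16:15 (add 5h to convert from UTC-5).
Ines ∩ Yara: 09:00-15:30.
Ines ∩ Yara ∩ Ximena: 09:00-14:15.
Ines ∩ Yara ∩ Ximena ∩ Zara: 09:15-10:15, 10:45-13:00, 13:30-14:15.
Ines ∩ Yara ∩ Ximena ∩ Zara ∩ Kira: 09:45-10:15, 10:45-13:00, 13:30-14:15.
Those are the intersection windows.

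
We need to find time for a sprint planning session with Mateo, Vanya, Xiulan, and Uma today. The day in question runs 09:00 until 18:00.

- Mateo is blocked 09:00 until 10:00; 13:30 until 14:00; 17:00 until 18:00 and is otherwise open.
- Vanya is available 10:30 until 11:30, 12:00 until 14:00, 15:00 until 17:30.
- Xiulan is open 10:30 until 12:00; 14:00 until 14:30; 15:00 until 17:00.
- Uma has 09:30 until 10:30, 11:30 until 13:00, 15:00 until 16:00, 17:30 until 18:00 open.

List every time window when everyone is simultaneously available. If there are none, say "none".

Mateo free: 10:00-13:30, 14:00-17:00 (invert busy blocks within the working day).
Vanya free: 10:30-11:30, 12:00-14:00, 15:00-17:30.
Xiulan free: 10:30-12:00, 14:00-14:30, 15:00-17:00.
Uma free: 09:30-10:30, 11:30-13:00, 15:00-16:00, 17:30-18:00.
Mateo ∩ Vanya: 10:30-11:30, 12:00-13:30, 15:00-17:00.
Mateo ∩ Vanya ∩ Xiulan: 10:30-11:30, 15:00-17:00.
Mateo ∩ Vanya ∩ Xiulan ∩ Uma: 15:00-16:00.

15:00-16:00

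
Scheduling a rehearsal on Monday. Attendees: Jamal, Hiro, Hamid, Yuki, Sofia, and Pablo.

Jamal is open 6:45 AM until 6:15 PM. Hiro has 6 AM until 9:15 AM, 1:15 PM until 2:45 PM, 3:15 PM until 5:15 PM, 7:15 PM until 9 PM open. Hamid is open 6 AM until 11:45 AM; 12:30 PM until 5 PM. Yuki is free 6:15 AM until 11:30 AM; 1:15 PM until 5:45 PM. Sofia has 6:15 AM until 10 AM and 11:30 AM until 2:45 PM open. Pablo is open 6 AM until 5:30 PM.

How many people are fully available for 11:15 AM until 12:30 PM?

Jamal and Pablo can make the full 11:15-12:30 slot — that's 2.

2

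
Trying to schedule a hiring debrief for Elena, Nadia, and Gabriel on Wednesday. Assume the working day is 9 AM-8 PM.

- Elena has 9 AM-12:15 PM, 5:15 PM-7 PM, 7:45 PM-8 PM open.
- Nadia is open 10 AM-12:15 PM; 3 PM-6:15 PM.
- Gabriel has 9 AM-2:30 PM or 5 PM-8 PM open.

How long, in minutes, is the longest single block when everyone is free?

135

Elena ∩ Nadia: 10:00-12:15, 17:15-18:15.
Elena ∩ Nadia ∩ Gabriel: 10:00-12:15, 17:15-18:15.
The longest is 10:00-12:15 at 135 minutes.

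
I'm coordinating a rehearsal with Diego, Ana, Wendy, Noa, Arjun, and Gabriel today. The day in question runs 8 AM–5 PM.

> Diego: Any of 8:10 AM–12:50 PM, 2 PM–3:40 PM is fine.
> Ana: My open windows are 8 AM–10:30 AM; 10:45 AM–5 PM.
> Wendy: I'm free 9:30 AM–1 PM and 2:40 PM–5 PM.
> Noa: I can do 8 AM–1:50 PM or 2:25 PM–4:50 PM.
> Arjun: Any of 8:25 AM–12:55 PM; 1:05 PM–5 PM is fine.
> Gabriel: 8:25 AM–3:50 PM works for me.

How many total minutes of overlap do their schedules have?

245

Diego ∩ Ana: 08:10-10:30, 10:45-12:50, 14:00-15:40.
Diego ∩ Ana ∩ Wendy: 09:30-10:30, 10:45-12:50, 14:40-15:40.
Diego ∩ Ana ∩ Wendy ∩ Noa: 09:30-10:30, 10:45-12:50, 14:40-15:40.
Diego ∩ Ana ∩ Wendy ∩ Noa ∩ Arjun: 09:30-10:30, 10:45-12:50, 14:40-15:40.
Diego ∩ Ana ∩ Wendy ∩ Noa ∩ Arjun ∩ Gabriel: 09:30-10:30, 10:45-12:50, 14:40-15:40.
Summing the common windows: 60 + 125 + 60 = 245 minutes.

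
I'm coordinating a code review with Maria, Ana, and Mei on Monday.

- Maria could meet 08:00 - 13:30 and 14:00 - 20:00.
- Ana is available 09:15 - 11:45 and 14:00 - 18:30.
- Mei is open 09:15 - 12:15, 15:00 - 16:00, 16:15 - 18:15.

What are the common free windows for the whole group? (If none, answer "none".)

Maria ∩ Ana: 09:15-11:45, 14:00-18:30.
Maria ∩ Ana ∩ Mei: 09:15-11:45, 15:00-16:00, 16:15-18:15.
So the common availability across everyone is 09:15-11:45, 15:00-16:00, 16:15-18:15.

09:15-11:45, 15:00-16:00, 16:15-18:15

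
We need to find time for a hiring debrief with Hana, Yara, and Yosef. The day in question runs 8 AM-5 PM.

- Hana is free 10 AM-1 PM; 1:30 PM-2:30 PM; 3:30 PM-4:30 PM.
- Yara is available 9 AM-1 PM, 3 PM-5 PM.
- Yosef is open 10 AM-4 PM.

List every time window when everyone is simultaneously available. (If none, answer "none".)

10:00-13:00, 15:30-16:00

Hana ∩ Yara: 10:00-13:00, 15:30-16:30.
Hana ∩ Yara ∩ Yosef: 10:00-13:00, 15:30-16:00.
Those are the intersection windows.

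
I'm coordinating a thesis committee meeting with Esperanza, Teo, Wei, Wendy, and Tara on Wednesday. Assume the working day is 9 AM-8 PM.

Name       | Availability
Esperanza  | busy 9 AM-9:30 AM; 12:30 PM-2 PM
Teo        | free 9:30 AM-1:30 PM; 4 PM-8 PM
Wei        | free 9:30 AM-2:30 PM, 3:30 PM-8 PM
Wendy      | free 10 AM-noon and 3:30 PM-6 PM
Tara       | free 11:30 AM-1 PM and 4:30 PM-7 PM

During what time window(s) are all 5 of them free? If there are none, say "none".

11:30-12:00, 16:30-18:00

Esperanza free: 09:30-12:30, 14:00-20:00 (invert busy blocks within the working day).
Teo free: 09:30-13:30, 16:00-20:00.
Wei free: 09:30-14:30, 15:30-20:00.
Wendy free: 10:00-12:00, 15:30-18:00.
Tara free: 11:30-13:00, 16:30-19:00.
Esperanza ∩ Teo: 09:30-12:30, 16:00-20:00.
Esperanza ∩ Teo ∩ Wei: 09:30-12:30, 16:00-20:00.
Esperanza ∩ Teo ∩ Wei ∩ Wendy: 10:00-12:00, 16:00-18:00.
Esperanza ∩ Teo ∩ Wei ∩ Wendy ∩ Tara: 11:30-12:00, 16:30-18:00.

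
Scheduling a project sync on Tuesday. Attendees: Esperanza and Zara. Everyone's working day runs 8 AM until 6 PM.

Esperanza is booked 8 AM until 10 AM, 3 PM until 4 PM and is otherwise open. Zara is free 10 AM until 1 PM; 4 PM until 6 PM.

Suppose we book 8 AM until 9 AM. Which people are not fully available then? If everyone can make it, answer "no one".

Esperanza, Zara

Esperanza free: 10:00-15:00, 16:00-18:00 (invert busy blocks within the working day).
Zara free: 10:00-13:00, 16:00-18:00.
Esperanza: not fully free for 08:00-09:00. Zara: not fully free for 08:00-09:00.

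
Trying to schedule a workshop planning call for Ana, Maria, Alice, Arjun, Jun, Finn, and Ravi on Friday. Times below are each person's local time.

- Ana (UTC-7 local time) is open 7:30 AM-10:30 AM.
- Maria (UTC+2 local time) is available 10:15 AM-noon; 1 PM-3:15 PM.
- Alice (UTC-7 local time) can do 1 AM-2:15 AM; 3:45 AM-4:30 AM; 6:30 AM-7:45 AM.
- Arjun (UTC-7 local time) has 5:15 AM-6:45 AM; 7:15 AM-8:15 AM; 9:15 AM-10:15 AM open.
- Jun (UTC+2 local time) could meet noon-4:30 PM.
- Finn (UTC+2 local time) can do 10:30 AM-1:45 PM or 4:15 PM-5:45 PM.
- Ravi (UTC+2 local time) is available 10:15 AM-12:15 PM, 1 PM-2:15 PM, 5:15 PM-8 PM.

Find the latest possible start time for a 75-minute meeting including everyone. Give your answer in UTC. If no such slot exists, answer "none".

none

Ana in UTC: 14:30-17:30 (add 7h to convert from UTC-7).
Maria in UTC: 08:15-10:00, 11:00-13:15 (subtract 2h to convert from UTC+2).
Alice in UTC: 08:00-09:15, 10:45-11:30, 13:30-14:45 (add 7h to convert from UTC-7).
Arjun in UTC: 12:15-13:45, 14:15-15:15, 16:15-17:15 (add 7h to convert from UTC-7).
Jun in UTC: 10:00-14:30 (subtract 2h to convert from UTC+2).
Finn in UTC: 08:30-11:45, 14:15-15:45 (subtract 2h to convert from UTC+2).
Ravi in UTC: 08:15-10:15, 11:00-12:15, 15:15-18:00 (subtract 2h to convert from UTC+2).
Ana ∩ Maria: ∅.
Ana ∩ Maria ∩ Alice: ∅.
Ana ∩ Maria ∩ Alice ∩ Arjun: ∅.
Ana ∩ Maria ∩ Alice ∩ Arjun ∩ Jun: ∅.
Ana ∩ Maria ∩ Alice ∩ Arjun ∩ Jun ∩ Finn: ∅.
Ana ∩ Maria ∩ Alice ∩ Arjun ∩ Jun ∩ Finn ∩ Ravi: ∅.
There is no time when everyone is free.
No common window is at least 75 minutes long.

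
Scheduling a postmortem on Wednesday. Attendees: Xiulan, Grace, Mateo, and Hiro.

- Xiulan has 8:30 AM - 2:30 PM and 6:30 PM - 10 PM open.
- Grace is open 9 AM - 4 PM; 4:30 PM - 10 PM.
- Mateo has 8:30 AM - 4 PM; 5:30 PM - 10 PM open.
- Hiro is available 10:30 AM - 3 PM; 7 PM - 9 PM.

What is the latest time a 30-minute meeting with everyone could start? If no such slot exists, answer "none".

Xiulan ∩ Grace: 09:00-14:30, 18:30-22:00.
Xiulan ∩ Grace ∩ Mateo: 09:00-14:30, 18:30-22:00.
Xiulan ∩ Grace ∩ Mateo ∩ Hiro: 10:30-14:30, 19:00-21:00.
The last common window of at least 30 minutes is 19:00-21:00; a 30-minute meeting can start as late as 20:30 and still end by 21:00.

20:30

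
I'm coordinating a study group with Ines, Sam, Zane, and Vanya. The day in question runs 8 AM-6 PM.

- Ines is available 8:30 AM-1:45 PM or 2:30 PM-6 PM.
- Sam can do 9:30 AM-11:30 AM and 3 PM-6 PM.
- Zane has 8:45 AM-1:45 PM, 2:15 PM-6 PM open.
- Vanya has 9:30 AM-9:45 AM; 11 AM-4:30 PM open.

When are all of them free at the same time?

09:30-09:45, 11:00-11:30, 15:00-16:30

Ines ∩ Sam: 09:30-11:30, 15:00-18:00.
Ines ∩ Sam ∩ Zane: 09:30-11:30, 15:00-18:00.
Ines ∩ Sam ∩ Zane ∩ Vanya: 09:30-09:45, 11:00-11:30, 15:00-16:30.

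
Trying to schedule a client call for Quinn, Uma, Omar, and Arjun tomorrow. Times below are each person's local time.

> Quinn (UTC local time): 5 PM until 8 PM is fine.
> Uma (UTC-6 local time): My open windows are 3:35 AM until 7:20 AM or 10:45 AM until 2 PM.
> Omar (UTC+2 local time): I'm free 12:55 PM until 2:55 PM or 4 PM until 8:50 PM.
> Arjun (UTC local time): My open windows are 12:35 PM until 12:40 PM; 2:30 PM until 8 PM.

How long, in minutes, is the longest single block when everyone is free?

110

Quinn in UTC: 17:00-20:00.
Uma in UTC: 09:35-13:20, 16:45-20:00 (add 6h to convert from UTC-6).
Omar in UTC: 10:55-12:55, 14:00-18:50 (subtract 2h to convert from UTC+2).
Arjun in UTC: 12:35-12:40, 14:30-20:00.
Quinn ∩ Uma: 17:00-20:00.
Quinn ∩ Uma ∩ Omar: 17:00-18:50.
Quinn ∩ Uma ∩ Omar ∩ Arjun: 17:00-18:50.
Those are the intersection windows.
The longest is 17:00-18:50 at 110 minutes.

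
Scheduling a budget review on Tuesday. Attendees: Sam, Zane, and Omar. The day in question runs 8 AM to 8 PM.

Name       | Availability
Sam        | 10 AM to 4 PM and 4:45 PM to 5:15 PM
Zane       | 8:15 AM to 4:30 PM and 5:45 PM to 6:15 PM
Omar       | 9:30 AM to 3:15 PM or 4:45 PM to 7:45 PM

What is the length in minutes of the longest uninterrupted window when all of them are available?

Sam ∩ Zane: 10:00-16:00.
Sam ∩ Zane ∩ Omar: 10:00-15:15.
So the common availability across everyone is 10:00-15:15.
The longest is 10:00-15:15 at 315 minutes.

315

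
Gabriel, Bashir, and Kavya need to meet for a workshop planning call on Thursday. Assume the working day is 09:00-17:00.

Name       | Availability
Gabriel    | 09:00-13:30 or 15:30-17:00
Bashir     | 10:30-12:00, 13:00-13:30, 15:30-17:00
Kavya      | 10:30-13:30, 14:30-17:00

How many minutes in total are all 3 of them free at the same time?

210

Gabriel ∩ Bashir: 10:30-12:00, 13:00-13:30, 15:30-17:00.
Gabriel ∩ Bashir ∩ Kavya: 10:30-12:00, 13:00-13:30, 15:30-17:00.
Summing the common windows: 90 + 30 + 90 = 210 minutes.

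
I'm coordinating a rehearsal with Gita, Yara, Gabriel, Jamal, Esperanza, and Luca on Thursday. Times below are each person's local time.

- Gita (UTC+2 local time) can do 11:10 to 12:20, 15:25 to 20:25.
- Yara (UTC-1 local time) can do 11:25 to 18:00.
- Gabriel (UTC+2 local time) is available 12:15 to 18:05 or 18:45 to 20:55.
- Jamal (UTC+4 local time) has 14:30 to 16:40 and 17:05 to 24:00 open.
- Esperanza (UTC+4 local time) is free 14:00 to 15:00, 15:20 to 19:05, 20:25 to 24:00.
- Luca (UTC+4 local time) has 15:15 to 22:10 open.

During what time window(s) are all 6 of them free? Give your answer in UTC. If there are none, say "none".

Gita in UTC: 09:10-10:20, 13:25-18:25 (subtract 2h to convert from UTC+2).
Yara in UTC: 12:25-19:00 (add 1h to convert from UTC-1).
Gabriel in UTC: 10:15-16:05, 16:45-18:55 (subtract 2h to convert from UTC+2).
Jamal in UTC: 10:30-12:40, 13:05-20:00 (subtract 4h to convert from UTC+4).
Esperanza in UTC: 10:00-11:00, 11:20-15:05, 16:25-20:00 (subtract 4h to convert from UTC+4).
Luca in UTC: 11:15-18:10 (subtract 4h to convert from UTC+4).
Gita ∩ Yara: 13:25-18:25.
Gita ∩ Yara ∩ Gabriel: 13:25-16:05, 16:45-18:25.
Gita ∩ Yara ∩ Gabriel ∩ Jamal: 13:25-16:05, 16:45-18:25.
Gita ∩ Yara ∩ Gabriel ∩ Jamal ∩ Esperanza: 13:25-15:05, 16:45-18:25.
Gita ∩ Yara ∩ Gabriel ∩ Jamal ∩ Esperanza ∩ Luca: 13:25-15:05, 16:45-18:10.

13:25-15:05, 16:45-18:10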